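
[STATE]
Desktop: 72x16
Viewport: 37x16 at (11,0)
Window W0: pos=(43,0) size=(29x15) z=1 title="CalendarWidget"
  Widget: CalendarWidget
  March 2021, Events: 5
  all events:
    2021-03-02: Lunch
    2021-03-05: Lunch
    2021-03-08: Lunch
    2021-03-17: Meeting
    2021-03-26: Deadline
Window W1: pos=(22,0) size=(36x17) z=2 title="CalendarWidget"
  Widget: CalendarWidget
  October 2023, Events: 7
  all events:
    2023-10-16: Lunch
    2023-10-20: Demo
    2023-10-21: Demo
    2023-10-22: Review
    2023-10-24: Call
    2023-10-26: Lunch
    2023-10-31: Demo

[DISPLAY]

           ┏━━━━━━━━━━━━━━━━━━━━━━━━━
           ┃ CalendarWidget          
           ┠─────────────────────────
           ┃           October 2023  
           ┃Mo Tu We Th Fr Sa Su     
           ┃                   1     
           ┃ 2  3  4  5  6  7  8     
           ┃ 9 10 11 12 13 14 15     
           ┃16* 17 18 19 20* 21* 22* 
           ┃23 24* 25 26* 27 28 29   
           ┃30 31*                   
           ┃                         
           ┃                         
           ┃                         
           ┃                         
           ┃                         


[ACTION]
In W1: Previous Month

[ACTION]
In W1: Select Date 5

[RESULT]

           ┏━━━━━━━━━━━━━━━━━━━━━━━━━
           ┃ CalendarWidget          
           ┠─────────────────────────
           ┃          September 2023 
           ┃Mo Tu We Th Fr Sa Su     
           ┃             1  2  3     
           ┃ 4 [ 5]  6  7  8  9 10   
           ┃11 12 13 14 15 16 17     
           ┃18 19 20 21 22 23 24     
           ┃25 26 27 28 29 30        
           ┃                         
           ┃                         
           ┃                         
           ┃                         
           ┃                         
           ┃                         


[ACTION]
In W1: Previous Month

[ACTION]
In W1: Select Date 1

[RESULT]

           ┏━━━━━━━━━━━━━━━━━━━━━━━━━
           ┃ CalendarWidget          
           ┠─────────────────────────
           ┃           August 2023   
           ┃Mo Tu We Th Fr Sa Su     
           ┃   [ 1]  2  3  4  5  6   
           ┃ 7  8  9 10 11 12 13     
           ┃14 15 16 17 18 19 20     
           ┃21 22 23 24 25 26 27     
           ┃28 29 30 31              
           ┃                         
           ┃                         
           ┃                         
           ┃                         
           ┃                         
           ┃                         


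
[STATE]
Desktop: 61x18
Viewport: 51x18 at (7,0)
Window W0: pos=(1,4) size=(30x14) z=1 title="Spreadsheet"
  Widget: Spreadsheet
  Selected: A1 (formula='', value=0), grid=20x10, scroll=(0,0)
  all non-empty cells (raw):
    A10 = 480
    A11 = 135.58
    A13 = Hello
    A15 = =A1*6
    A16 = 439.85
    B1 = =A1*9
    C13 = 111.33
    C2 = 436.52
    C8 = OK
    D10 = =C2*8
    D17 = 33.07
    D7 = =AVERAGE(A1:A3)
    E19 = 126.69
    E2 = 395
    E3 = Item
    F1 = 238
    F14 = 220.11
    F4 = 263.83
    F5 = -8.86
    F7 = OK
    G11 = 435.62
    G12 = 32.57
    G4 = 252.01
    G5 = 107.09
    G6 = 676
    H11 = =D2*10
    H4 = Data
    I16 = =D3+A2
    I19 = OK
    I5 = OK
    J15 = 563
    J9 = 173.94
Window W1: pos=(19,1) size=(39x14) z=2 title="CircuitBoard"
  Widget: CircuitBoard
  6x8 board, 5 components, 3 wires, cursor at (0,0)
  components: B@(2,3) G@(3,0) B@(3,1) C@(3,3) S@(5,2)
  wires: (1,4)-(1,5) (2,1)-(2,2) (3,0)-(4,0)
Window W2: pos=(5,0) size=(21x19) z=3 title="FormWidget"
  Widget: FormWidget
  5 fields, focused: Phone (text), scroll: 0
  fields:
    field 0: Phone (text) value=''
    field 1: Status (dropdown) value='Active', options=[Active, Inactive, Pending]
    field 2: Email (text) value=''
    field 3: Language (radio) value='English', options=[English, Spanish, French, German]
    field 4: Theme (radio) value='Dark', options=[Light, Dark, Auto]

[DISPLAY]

━━━━━━━━━━━━━━━━━━┓                                
FormWidget        ┃━━━━━━━━━━━━━━━━━━━━━━━━━━━━━━━┓
──────────────────┨itBoard                        ┃
 Phone:      [   ]┃───────────────────────────────┨
 Status:     [Ac▼]┃ 2 3 4 5                       ┃
 Email:      [   ]┃                               ┃
 Language:   (●) E┃                               ┃
 Theme:      ( ) L┃              · ─ ·            ┃
                  ┃                               ┃
                  ┃  · ─ ·   B                    ┃
                  ┃                               ┃
                  ┃  B       C                    ┃
                  ┃                               ┃
                  ┃                               ┃
                  ┃━━━━━━━━━━━━━━━━━━━━━━━━━━━━━━━┛
                  ┃   0┃                           
                  ┃   0┃                           
                  ┃━━━━┛                           


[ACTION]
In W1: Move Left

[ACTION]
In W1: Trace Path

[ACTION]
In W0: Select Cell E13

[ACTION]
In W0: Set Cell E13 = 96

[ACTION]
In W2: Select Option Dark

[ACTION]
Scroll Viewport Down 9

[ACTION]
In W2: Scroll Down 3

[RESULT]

━━━━━━━━━━━━━━━━━━┓                                
FormWidget        ┃━━━━━━━━━━━━━━━━━━━━━━━━━━━━━━━┓
──────────────────┨itBoard                        ┃
 Language:   (●) E┃───────────────────────────────┨
 Theme:      ( ) L┃ 2 3 4 5                       ┃
                  ┃                               ┃
                  ┃                               ┃
                  ┃              · ─ ·            ┃
                  ┃                               ┃
                  ┃  · ─ ·   B                    ┃
                  ┃                               ┃
                  ┃  B       C                    ┃
                  ┃                               ┃
                  ┃                               ┃
                  ┃━━━━━━━━━━━━━━━━━━━━━━━━━━━━━━━┛
                  ┃   0┃                           
                  ┃   0┃                           
                  ┃━━━━┛                           


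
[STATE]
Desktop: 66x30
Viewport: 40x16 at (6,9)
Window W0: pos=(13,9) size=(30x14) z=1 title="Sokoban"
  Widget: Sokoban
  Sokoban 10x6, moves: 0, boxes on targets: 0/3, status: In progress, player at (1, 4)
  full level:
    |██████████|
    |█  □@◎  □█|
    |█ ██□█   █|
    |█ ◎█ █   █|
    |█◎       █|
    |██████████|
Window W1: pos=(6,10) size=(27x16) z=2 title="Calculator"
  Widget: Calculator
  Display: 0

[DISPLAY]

       ┏━━━━━━━━━━━━━━━━━━━━━━━━━━━━┓   
┏━━━━━━━━━━━━━━━━━━━━━━━━━┓         ┃   
┃ Calculator              ┃─────────┨   
┠─────────────────────────┨         ┃   
┃                        0┃         ┃   
┃┌───┬───┬───┬───┐        ┃         ┃   
┃│ 7 │ 8 │ 9 │ ÷ │        ┃         ┃   
┃├───┼───┼───┼───┤        ┃         ┃   
┃│ 4 │ 5 │ 6 │ × │        ┃         ┃   
┃├───┼───┼───┼───┤        ┃         ┃   
┃│ 1 │ 2 │ 3 │ - │        ┃         ┃   
┃├───┼───┼───┼───┤        ┃         ┃   
┃│ 0 │ . │ = │ + │        ┃         ┃   
┃├───┼───┼───┼───┤        ┃━━━━━━━━━┛   
┃│ C │ MC│ MR│ M+│        ┃             
┃└───┴───┴───┴───┘        ┃             


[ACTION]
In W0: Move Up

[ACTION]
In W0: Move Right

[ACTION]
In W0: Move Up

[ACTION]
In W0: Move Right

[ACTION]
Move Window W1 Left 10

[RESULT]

       ┏━━━━━━━━━━━━━━━━━━━━━━━━━━━━┓   
━━━━━━━━━━━━━━━━━━━━┓               ┃   
ulator              ┃───────────────┨   
────────────────────┨               ┃   
                   0┃               ┃   
───┬───┬───┐        ┃               ┃   
 8 │ 9 │ ÷ │        ┃               ┃   
───┼───┼───┤        ┃               ┃   
 5 │ 6 │ × │        ┃               ┃   
───┼───┼───┤        ┃               ┃   
 2 │ 3 │ - │        ┃               ┃   
───┼───┼───┤        ┃               ┃   
 . │ = │ + │        ┃               ┃   
───┼───┼───┤        ┃━━━━━━━━━━━━━━━┛   
 MC│ MR│ M+│        ┃                   
───┴───┴───┘        ┃                   


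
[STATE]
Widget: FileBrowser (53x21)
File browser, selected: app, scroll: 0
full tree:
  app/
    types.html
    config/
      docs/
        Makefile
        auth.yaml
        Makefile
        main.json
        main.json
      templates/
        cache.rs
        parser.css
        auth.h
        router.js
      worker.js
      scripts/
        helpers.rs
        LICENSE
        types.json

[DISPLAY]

> [-] app/                                           
    types.html                                       
    [+] config/                                      
                                                     
                                                     
                                                     
                                                     
                                                     
                                                     
                                                     
                                                     
                                                     
                                                     
                                                     
                                                     
                                                     
                                                     
                                                     
                                                     
                                                     
                                                     


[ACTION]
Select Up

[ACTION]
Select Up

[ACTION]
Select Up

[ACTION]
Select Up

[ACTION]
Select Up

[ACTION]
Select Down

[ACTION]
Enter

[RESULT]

  [-] app/                                           
  > types.html                                       
    [+] config/                                      
                                                     
                                                     
                                                     
                                                     
                                                     
                                                     
                                                     
                                                     
                                                     
                                                     
                                                     
                                                     
                                                     
                                                     
                                                     
                                                     
                                                     
                                                     


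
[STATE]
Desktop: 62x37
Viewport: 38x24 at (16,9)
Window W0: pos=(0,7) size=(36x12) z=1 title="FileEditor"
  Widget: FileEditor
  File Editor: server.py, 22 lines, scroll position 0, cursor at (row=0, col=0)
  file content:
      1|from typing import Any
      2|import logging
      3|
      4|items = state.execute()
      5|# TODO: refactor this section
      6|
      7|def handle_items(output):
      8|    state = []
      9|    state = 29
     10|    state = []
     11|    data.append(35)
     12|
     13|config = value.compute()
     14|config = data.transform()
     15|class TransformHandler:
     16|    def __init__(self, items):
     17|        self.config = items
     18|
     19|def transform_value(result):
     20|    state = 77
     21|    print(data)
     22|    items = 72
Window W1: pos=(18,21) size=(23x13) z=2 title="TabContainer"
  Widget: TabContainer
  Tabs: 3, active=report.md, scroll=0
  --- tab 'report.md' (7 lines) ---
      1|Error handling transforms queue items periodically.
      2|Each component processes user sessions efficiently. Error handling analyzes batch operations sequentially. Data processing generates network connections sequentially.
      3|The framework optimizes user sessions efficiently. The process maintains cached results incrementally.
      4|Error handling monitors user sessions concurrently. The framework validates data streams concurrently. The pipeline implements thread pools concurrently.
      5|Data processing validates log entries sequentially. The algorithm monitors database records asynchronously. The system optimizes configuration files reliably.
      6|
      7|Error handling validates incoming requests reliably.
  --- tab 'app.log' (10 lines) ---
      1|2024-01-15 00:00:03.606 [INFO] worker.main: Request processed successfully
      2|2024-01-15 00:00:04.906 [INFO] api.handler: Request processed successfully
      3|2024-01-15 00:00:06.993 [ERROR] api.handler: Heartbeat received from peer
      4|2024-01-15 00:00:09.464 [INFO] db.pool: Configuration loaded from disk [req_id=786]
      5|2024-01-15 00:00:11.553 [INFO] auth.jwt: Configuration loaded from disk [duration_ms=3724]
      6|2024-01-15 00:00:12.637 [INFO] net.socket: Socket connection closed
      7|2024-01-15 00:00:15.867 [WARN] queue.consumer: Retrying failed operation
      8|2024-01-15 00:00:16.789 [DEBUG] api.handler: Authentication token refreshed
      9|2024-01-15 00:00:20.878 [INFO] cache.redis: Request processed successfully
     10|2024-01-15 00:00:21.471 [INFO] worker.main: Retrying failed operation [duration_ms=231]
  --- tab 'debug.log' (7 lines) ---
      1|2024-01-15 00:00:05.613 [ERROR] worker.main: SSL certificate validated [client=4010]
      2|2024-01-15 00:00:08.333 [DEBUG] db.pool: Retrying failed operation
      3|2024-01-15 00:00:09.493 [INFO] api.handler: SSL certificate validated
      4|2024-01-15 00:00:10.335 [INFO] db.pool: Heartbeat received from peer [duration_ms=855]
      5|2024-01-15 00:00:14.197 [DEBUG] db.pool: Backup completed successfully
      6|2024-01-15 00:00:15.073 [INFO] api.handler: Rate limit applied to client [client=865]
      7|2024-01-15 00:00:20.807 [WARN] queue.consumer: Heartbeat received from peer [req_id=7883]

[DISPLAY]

───────────────────┨                  
ort Any           ▲┃                  
                  █┃                  
                  ░┃                  
xecute()          ░┃                  
r this section    ░┃                  
                  ░┃                  
s(output):        ░┃                  
                  ▼┃                  
━━━━━━━━━━━━━━━━━━━┛                  
                                      
                                      
  ┏━━━━━━━━━━━━━━━━━━━━━┓             
  ┃ TabContainer        ┃             
  ┠─────────────────────┨             
  ┃[report.md]│ app.log ┃             
  ┃─────────────────────┃             
  ┃Error handling transf┃             
  ┃Each component proces┃             
  ┃The framework optimiz┃             
  ┃Error handling monito┃             
  ┃Data processing valid┃             
  ┃                     ┃             
  ┃Error handling valida┃             


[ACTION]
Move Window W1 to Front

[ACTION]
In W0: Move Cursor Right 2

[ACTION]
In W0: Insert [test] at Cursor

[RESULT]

───────────────────┨                  
 import Any       ▲┃                  
                  █┃                  
                  ░┃                  
xecute()          ░┃                  
r this section    ░┃                  
                  ░┃                  
s(output):        ░┃                  
                  ▼┃                  
━━━━━━━━━━━━━━━━━━━┛                  
                                      
                                      
  ┏━━━━━━━━━━━━━━━━━━━━━┓             
  ┃ TabContainer        ┃             
  ┠─────────────────────┨             
  ┃[report.md]│ app.log ┃             
  ┃─────────────────────┃             
  ┃Error handling transf┃             
  ┃Each component proces┃             
  ┃The framework optimiz┃             
  ┃Error handling monito┃             
  ┃Data processing valid┃             
  ┃                     ┃             
  ┃Error handling valida┃             


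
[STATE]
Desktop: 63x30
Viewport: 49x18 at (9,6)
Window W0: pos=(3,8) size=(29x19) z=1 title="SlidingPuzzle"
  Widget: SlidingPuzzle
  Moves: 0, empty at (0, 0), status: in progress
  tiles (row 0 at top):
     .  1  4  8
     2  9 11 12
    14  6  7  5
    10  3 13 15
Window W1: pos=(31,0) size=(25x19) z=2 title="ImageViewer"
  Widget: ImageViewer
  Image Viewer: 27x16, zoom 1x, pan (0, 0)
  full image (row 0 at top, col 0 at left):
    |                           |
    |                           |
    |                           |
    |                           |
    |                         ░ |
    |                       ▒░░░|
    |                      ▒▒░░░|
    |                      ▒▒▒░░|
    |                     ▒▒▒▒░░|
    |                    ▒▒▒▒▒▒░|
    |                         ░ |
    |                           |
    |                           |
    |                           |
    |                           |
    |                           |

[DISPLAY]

                      ┃                       ┃  
                      ┃                       ┃  
━━━━━━━━━━━━━━━━━━━━━━┃                       ┃  
ingPuzzle             ┃                      ▒┃  
──────────────────────┃                      ▒┃  
┬────┬────┬────┐      ┃                     ▒▒┃  
│  1 │  4 │  8 │      ┃                    ▒▒▒┃  
┼────┼────┼────┤      ┃                       ┃  
│  9 │ 11 │ 12 │      ┃                       ┃  
┼────┼────┼────┤      ┃                       ┃  
│  6 │  7 │  5 │      ┃                       ┃  
┼────┼────┼────┤      ┃                       ┃  
│  3 │ 13 │ 15 │      ┗━━━━━━━━━━━━━━━━━━━━━━━┛  
┴────┴────┴────┘      ┃                          
: 0                   ┃                          
                      ┃                          
                      ┃                          
                      ┃                          


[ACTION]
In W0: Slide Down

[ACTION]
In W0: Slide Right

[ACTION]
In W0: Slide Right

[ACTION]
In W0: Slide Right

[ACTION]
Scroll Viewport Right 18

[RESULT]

                 ┃                       ┃       
                 ┃                       ┃       
━━━━━━━━━━━━━━━━━┃                       ┃       
zzle             ┃                      ▒┃       
─────────────────┃                      ▒┃       
┬────┬────┐      ┃                     ▒▒┃       
│  4 │  8 │      ┃                    ▒▒▒┃       
┼────┼────┤      ┃                       ┃       
│ 11 │ 12 │      ┃                       ┃       
┼────┼────┤      ┃                       ┃       
│  7 │  5 │      ┃                       ┃       
┼────┼────┤      ┃                       ┃       
│ 13 │ 15 │      ┗━━━━━━━━━━━━━━━━━━━━━━━┛       
┴────┴────┘      ┃                               
                 ┃                               
                 ┃                               
                 ┃                               
                 ┃                               


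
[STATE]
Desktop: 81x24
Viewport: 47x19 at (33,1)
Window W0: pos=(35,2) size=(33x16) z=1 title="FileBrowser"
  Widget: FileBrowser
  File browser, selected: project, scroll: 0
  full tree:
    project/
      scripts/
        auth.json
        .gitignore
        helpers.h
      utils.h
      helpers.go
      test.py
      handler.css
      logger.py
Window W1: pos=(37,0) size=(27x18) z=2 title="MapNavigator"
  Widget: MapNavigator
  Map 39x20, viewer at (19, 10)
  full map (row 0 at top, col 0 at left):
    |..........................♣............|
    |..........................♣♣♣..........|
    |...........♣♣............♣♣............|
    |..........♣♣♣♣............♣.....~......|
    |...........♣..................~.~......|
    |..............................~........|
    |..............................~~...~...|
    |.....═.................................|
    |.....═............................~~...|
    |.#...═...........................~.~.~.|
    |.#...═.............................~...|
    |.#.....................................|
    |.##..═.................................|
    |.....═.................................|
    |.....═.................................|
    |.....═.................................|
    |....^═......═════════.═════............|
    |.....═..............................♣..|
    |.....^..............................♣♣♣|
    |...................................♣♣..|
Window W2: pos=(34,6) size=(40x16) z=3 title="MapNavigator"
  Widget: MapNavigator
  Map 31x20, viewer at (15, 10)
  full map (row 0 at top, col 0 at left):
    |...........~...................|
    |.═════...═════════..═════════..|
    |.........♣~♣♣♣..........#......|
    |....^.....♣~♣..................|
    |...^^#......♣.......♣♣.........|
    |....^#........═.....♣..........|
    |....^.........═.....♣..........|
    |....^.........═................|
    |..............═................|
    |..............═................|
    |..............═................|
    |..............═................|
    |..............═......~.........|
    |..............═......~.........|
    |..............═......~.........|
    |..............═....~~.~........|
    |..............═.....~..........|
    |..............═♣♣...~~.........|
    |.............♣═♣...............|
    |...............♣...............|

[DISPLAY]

    ┃ MapNavigator            ┃                
  ┏━┠─────────────────────────┨━━━┓            
  ┃ ┃...♣♣♣♣............♣.....┃   ┃            
  ┠─┃....♣..................~.┃───┨            
  ┃>┃.......................~.┃   ┃            
 ┏━━━━━━━━━━━━━━━━━━━━━━━━━━━━━━━━━━━━━━┓      
 ┃ MapNavigator                         ┃      
 ┠──────────────────────────────────────┨      
 ┃    ...^^#......♣.......♣♣.........   ┃      
 ┃    ....^#........═.....♣..........   ┃      
 ┃    ....^.........═.....♣..........   ┃      
 ┃    ....^.........═................   ┃      
 ┃    ..............═................   ┃      
 ┃    ..............═................   ┃      
 ┃    ..............═@...............   ┃      
 ┃    ..............═................   ┃      
 ┃    ..............═......~.........   ┃      
 ┃    ..............═......~.........   ┃      
 ┃    ..............═......~.........   ┃      


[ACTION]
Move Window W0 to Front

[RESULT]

    ┃ MapNavigator            ┃                
  ┏━━━━━━━━━━━━━━━━━━━━━━━━━━━━━━━┓            
  ┃ FileBrowser                   ┃            
  ┠───────────────────────────────┨            
  ┃> [-] project/                 ┃            
 ┏┃    [+] scripts/               ┃━━━━━┓      
 ┃┃    utils.h                    ┃     ┃      
 ┠┃    helpers.go                 ┃─────┨      
 ┃┃    test.py                    ┃..   ┃      
 ┃┃    handler.css                ┃..   ┃      
 ┃┃    logger.py                  ┃..   ┃      
 ┃┃                               ┃..   ┃      
 ┃┃                               ┃..   ┃      
 ┃┃                               ┃..   ┃      
 ┃┃                               ┃..   ┃      
 ┃┃                               ┃..   ┃      
 ┃┗━━━━━━━━━━━━━━━━━━━━━━━━━━━━━━━┛..   ┃      
 ┃    ..............═......~.........   ┃      
 ┃    ..............═......~.........   ┃      


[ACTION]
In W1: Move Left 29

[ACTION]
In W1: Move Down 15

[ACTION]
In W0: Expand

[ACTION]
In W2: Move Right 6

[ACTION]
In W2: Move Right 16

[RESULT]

    ┃ MapNavigator            ┃                
  ┏━━━━━━━━━━━━━━━━━━━━━━━━━━━━━━━┓            
  ┃ FileBrowser                   ┃            
  ┠───────────────────────────────┨            
  ┃> [-] project/                 ┃            
 ┏┃    [+] scripts/               ┃━━━━━┓      
 ┃┃    utils.h                    ┃     ┃      
 ┠┃    helpers.go                 ┃─────┨      
 ┃┃    test.py                    ┃     ┃      
 ┃┃    handler.css                ┃     ┃      
 ┃┃    logger.py                  ┃     ┃      
 ┃┃                               ┃     ┃      
 ┃┃                               ┃     ┃      
 ┃┃                               ┃     ┃      
 ┃┃                               ┃     ┃      
 ┃┃                               ┃     ┃      
 ┃┗━━━━━━━━━━━━━━━━━━━━━━━━━━━━━━━┛     ┃      
 ┃...═......~.........                  ┃      
 ┃...═......~.........                  ┃      


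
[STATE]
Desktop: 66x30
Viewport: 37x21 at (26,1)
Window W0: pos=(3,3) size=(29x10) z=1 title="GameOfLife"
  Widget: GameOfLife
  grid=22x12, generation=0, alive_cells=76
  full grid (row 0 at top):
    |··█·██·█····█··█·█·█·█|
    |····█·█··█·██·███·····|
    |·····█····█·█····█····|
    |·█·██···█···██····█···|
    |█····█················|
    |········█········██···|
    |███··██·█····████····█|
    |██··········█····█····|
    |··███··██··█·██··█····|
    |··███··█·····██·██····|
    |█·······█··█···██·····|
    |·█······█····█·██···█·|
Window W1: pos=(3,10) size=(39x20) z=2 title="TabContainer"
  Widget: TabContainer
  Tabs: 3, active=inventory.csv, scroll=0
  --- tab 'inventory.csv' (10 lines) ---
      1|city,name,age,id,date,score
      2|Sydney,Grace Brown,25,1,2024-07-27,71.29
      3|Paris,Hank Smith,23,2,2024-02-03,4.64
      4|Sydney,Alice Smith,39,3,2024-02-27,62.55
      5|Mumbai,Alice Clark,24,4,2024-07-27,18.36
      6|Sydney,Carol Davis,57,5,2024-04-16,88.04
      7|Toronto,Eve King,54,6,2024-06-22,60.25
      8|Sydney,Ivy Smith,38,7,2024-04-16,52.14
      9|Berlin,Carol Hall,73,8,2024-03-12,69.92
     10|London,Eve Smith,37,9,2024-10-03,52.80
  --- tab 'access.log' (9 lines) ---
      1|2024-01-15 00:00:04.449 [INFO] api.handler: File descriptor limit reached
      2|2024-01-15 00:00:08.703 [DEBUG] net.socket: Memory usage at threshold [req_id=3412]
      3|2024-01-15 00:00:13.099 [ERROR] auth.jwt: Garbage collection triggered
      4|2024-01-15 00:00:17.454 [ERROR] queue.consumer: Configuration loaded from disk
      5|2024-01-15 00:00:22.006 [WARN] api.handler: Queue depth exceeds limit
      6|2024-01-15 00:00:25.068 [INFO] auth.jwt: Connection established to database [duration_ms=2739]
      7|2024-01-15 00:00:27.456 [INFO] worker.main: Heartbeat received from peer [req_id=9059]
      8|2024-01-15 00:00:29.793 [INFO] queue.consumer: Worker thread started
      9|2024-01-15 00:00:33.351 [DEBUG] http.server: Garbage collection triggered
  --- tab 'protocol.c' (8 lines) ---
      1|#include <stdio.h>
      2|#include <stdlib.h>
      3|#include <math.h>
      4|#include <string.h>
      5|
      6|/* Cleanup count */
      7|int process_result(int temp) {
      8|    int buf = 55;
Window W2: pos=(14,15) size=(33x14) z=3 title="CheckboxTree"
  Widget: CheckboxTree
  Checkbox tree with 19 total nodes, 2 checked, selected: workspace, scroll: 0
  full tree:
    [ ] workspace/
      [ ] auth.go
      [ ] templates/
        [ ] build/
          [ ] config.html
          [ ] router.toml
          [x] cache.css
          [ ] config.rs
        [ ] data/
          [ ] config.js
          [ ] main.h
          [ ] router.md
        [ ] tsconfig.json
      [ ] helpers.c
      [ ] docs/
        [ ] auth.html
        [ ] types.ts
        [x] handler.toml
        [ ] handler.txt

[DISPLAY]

                                     
                                     
━━━━━┓                               
     ┃                               
─────┨                               
     ┃                               
     ┃                               
     ┃                               
     ┃                               
━━━━━━━━━━━━━━━┓                     
               ┃                     
───────────────┨                     
s.log │ protoco┃                     
───────────────┃                     
━━━━━━━━━━━━━━━━━━━━┓                
ee                  ┃                
────────────────────┨                
ace/                ┃                
.go                 ┃                
lates/              ┃                
ild/                ┃                


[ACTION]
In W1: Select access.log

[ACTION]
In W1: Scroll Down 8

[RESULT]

                                     
                                     
━━━━━┓                               
     ┃                               
─────┨                               
     ┃                               
     ┃                               
     ┃                               
     ┃                               
━━━━━━━━━━━━━━━┓                     
               ┃                     
───────────────┨                     
s.log]│ protoco┃                     
───────────────┃                     
━━━━━━━━━━━━━━━━━━━━┓                
ee                  ┃                
────────────────────┨                
ace/                ┃                
.go                 ┃                
lates/              ┃                
ild/                ┃                


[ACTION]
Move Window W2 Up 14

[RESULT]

━━━━━━━━━━━━━━━━━━━━┓                
ee                  ┃                
────────────────────┨                
ace/                ┃                
.go                 ┃                
lates/              ┃                
ild/                ┃                
config.html         ┃                
router.toml         ┃                
cache.css           ┃                
config.rs           ┃                
ta/                 ┃                
config.js           ┃                
━━━━━━━━━━━━━━━━━━━━┛                
1 [DEBUG] http.┃                     
               ┃                     
               ┃                     
               ┃                     
               ┃                     
               ┃                     
               ┃                     


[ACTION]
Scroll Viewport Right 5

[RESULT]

━━━━━━━━━━━━━━━━━┓                   
                 ┃                   
─────────────────┨                   
/                ┃                   
                 ┃                   
es/              ┃                   
/                ┃                   
fig.html         ┃                   
ter.toml         ┃                   
he.css           ┃                   
fig.rs           ┃                   
                 ┃                   
fig.js           ┃                   
━━━━━━━━━━━━━━━━━┛                   
DEBUG] http.┃                        
            ┃                        
            ┃                        
            ┃                        
            ┃                        
            ┃                        
            ┃                        


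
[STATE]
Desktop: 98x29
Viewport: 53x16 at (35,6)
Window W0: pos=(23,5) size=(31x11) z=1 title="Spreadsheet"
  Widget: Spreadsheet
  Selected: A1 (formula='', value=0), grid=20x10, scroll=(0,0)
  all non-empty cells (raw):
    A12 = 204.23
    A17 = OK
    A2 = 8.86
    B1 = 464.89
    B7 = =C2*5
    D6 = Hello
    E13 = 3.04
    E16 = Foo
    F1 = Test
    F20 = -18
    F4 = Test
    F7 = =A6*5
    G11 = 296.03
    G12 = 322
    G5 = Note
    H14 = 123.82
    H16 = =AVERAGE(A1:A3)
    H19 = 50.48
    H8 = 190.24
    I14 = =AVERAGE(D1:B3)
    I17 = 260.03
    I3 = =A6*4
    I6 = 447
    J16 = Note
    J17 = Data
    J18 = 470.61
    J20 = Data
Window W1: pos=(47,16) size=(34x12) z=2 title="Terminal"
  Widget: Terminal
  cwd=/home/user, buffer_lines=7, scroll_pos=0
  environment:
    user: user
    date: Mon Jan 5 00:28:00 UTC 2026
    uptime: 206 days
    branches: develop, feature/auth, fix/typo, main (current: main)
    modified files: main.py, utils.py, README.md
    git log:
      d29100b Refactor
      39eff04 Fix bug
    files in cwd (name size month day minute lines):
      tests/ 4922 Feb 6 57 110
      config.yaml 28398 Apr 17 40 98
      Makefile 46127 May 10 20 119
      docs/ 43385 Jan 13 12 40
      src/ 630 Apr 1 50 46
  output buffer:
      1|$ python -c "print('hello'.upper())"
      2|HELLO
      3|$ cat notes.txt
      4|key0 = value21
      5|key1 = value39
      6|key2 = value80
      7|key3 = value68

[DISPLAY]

t                 ┃                                  
──────────────────┨                                  
                  ┃                                  
    B       C     ┃                                  
------------------┃                                  
]  464.89       0 ┃                                  
6       0       0 ┃                                  
0       0       0 ┃                                  
0       0       0 ┃                                  
━━━━━━━━━━━━━━━━━━┛                                  
            ┏━━━━━━━━━━━━━━━━━━━━━━━━━━━━━━━━┓       
            ┃ Terminal                       ┃       
            ┠────────────────────────────────┨       
            ┃$ python -c "print('hello'.upper┃       
            ┃HELLO                           ┃       
            ┃$ cat notes.txt                 ┃       


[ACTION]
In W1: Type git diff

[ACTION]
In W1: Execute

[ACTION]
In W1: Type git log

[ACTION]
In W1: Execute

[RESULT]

t                 ┃                                  
──────────────────┨                                  
                  ┃                                  
    B       C     ┃                                  
------------------┃                                  
]  464.89       0 ┃                                  
6       0       0 ┃                                  
0       0       0 ┃                                  
0       0       0 ┃                                  
━━━━━━━━━━━━━━━━━━┛                                  
            ┏━━━━━━━━━━━━━━━━━━━━━━━━━━━━━━━━┓       
            ┃ Terminal                       ┃       
            ┠────────────────────────────────┨       
            ┃+++ b/main.py                   ┃       
            ┃@@ -1,3 +1,4 @@                 ┃       
            ┃+# updated                      ┃       


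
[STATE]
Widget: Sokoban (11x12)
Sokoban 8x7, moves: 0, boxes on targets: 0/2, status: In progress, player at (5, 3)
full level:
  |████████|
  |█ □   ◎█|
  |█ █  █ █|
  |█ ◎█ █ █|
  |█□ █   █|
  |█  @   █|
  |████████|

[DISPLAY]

████████   
█ □   ◎█   
█ █  █ █   
█ ◎█ █ █   
█□ █   █   
█  @   █   
████████   
Moves: 0  0
           
           
           
           


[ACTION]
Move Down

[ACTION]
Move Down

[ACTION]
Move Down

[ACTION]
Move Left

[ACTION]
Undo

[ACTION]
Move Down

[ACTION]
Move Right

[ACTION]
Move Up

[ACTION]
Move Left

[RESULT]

████████   
█ □   ◎█   
█ █  █ █   
█ ◎█ █ █   
█□ █@  █   
█      █   
████████   
Moves: 2  0
           
           
           
           
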